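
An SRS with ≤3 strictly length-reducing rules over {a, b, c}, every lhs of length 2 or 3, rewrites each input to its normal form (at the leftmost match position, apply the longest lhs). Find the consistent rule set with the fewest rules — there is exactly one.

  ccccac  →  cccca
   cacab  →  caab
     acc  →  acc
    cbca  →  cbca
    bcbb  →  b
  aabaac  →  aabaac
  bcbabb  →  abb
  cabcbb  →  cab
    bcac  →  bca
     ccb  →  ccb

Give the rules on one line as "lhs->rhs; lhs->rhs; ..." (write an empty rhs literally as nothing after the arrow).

bcb->; cac->ca

  | ccccac => cccca
  | cacab => caab
  | acc
  | cbca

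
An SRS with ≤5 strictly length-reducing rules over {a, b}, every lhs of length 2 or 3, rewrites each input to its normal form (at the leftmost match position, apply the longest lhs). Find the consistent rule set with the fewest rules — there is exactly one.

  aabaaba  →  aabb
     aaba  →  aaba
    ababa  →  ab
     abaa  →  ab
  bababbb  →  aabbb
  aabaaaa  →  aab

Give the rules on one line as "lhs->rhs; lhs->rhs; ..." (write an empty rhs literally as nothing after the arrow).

  | aabaaba => aabba => aabb
  | aaba
  | ababa => aaa => ab
  | abaa => ab

aaa->ab; baa->b; bab->a; bba->bb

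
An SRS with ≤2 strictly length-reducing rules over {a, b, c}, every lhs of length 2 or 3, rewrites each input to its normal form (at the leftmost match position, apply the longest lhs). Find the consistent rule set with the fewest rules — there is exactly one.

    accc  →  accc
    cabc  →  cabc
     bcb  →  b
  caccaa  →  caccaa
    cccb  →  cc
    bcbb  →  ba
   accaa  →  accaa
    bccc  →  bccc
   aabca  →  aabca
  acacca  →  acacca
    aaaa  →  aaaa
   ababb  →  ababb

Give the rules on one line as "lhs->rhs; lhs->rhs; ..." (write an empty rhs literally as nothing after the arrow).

  | accc
  | cabc
  | bcb => b
  | caccaa

cb->; cbb->a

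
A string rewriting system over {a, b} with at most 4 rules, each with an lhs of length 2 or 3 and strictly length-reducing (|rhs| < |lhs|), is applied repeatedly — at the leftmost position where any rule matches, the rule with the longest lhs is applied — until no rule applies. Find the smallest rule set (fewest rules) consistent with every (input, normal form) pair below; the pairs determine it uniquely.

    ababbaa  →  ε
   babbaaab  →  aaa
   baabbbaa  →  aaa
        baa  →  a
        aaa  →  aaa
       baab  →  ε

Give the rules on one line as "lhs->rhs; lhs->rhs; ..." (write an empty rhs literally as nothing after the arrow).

  | ababbaa => bbbaa => abaa => ba => ε
  | babbaaab => bbaaab => aaaab => aaa
  | baabbbaa => abbbaa => bbaa => aaa
  | baa => a

ab->; aba->b; ba->; bb->a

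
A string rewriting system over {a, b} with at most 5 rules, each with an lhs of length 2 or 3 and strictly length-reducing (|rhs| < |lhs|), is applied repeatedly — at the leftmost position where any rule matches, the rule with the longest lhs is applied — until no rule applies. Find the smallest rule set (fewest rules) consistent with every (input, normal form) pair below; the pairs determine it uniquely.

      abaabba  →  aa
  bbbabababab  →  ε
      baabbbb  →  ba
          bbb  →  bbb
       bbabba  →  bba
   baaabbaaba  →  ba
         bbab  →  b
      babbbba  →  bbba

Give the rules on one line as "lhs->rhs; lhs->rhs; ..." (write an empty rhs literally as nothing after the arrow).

ab->; aba->ba; abb->ba; bab->

  | abaabba => baabba => babaa => aa
  | bbbabababab => bbababab => babab => ab => ε
  | baabbbb => bababb => abb => ba
  | bbb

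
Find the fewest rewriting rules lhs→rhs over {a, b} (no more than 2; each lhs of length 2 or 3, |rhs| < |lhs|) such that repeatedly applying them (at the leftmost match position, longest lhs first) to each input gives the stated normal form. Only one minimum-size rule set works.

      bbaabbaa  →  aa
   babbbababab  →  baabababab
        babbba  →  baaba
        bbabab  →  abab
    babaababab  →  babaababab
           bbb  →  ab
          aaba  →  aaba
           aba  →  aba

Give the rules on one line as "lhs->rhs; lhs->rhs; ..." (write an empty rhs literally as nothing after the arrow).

bb->a; bba->bb

  | bbaabbaa => bbabbaa => bbbbaa => abbaa => abba => abb => aa
  | babbbababab => baabababab
  | babbba => baaba
  | bbabab => bbbab => abab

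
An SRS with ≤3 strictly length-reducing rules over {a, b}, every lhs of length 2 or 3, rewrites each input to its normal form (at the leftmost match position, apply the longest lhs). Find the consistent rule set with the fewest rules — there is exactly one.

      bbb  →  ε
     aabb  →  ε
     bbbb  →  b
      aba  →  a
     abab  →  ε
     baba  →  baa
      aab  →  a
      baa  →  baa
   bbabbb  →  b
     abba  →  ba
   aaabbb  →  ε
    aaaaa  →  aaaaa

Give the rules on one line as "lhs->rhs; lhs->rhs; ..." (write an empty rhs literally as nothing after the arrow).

ab->; bab->ba; bb->a

  | bbb => ab => ε
  | aabb => ab => ε
  | bbbb => abb => b
  | aba => a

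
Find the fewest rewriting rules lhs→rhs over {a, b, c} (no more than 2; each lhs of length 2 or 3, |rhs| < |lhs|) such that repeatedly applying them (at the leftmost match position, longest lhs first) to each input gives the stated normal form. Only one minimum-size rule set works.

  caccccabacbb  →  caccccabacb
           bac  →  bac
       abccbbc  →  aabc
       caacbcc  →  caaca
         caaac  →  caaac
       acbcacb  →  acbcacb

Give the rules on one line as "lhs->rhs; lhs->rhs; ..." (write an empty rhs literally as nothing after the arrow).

bb->b; bcc->a

  | caccccabacbb => caccccabacb
  | bac
  | abccbbc => aabbc => aabc
  | caacbcc => caaca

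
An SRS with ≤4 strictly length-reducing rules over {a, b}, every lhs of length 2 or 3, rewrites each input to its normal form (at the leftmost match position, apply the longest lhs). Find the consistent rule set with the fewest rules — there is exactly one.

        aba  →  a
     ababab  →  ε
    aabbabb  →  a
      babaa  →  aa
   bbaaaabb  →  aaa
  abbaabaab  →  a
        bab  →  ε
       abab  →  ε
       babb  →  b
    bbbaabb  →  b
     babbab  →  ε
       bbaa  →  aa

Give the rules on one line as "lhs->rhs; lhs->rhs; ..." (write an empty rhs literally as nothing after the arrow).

ab->; abb->ba; ba->b; bb->

  | aba => a
  | ababab => abab => ab => ε
  | aabbabb => abaabb => aabb => aba => a
  | babaa => bbaa => aa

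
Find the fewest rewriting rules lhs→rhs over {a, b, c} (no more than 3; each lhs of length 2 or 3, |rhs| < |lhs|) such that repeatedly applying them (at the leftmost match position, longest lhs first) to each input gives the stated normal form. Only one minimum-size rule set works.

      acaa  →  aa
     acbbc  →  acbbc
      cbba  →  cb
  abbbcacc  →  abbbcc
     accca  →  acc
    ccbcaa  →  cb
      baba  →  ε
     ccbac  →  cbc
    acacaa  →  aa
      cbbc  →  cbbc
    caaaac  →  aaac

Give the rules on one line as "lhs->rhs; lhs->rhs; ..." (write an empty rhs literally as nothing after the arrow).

ba->; ca->; cba->b

  | acaa => aa
  | acbbc
  | cbba => cb
  | abbbcacc => abbbcc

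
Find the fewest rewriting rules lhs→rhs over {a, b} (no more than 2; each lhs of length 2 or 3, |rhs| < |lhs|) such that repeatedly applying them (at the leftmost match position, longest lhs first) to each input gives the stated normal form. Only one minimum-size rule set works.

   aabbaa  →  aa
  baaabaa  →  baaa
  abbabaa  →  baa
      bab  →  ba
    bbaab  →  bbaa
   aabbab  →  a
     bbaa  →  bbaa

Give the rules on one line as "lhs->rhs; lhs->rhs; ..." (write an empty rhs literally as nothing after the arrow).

ab->a; aba->

  | aabbaa => aabaa => aa
  | baaabaa => baaa
  | abbabaa => ababaa => baa
  | bab => ba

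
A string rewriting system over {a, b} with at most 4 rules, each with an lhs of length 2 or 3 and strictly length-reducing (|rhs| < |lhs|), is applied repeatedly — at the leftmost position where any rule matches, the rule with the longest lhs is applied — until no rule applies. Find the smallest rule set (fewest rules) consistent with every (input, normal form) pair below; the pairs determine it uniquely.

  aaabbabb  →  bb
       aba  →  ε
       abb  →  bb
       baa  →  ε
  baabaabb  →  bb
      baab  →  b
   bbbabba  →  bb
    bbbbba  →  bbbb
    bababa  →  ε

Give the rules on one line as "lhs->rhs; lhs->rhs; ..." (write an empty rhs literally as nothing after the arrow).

  | aaabbabb => aabbabb => abbabb => bbabb => bb
  | aba => ba => ε
  | abb => bb
  | baa => ε

ab->b; ba->; baa->; bab->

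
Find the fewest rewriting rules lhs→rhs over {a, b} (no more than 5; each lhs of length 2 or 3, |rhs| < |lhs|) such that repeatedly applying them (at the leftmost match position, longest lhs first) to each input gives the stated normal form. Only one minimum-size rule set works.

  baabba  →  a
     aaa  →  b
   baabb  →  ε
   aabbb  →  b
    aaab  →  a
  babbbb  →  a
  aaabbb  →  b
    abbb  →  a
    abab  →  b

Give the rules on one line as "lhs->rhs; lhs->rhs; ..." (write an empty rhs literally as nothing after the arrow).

  | baabba => babba => bbba => a
  | aaa => ba => b
  | baabb => babb => bbb => ε
  | aabbb => bbbb => b

aa->b; ba->b; bb->a; bbb->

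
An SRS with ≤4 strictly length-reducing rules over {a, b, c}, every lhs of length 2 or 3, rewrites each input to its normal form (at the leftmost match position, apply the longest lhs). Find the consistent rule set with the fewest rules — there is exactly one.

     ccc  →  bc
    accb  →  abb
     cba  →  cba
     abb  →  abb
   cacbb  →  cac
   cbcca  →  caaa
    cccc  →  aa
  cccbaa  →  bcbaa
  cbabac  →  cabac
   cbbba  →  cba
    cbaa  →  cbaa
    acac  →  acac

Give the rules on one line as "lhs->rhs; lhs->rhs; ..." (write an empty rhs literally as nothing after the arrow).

  | ccc => bc
  | accb => abb
  | cba
  | abb

bab->ab; bcc->aa; cbb->c; cc->b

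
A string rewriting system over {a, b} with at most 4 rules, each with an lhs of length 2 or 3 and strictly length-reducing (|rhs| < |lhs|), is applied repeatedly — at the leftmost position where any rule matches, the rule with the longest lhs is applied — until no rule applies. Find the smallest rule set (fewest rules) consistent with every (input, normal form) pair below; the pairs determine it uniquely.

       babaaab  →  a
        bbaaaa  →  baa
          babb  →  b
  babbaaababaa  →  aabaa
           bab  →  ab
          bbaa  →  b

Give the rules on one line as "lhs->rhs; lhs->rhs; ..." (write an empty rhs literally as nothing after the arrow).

aaa->b; abb->b; bab->ab; bb->a

  | babaaab => abaaab => abbb => bb => a
  | bbaaaa => aaaaa => baa
  | babb => abb => b
  | babbaaababaa => abbaaababaa => baaababaa => bbbabaa => ababaa => aabaa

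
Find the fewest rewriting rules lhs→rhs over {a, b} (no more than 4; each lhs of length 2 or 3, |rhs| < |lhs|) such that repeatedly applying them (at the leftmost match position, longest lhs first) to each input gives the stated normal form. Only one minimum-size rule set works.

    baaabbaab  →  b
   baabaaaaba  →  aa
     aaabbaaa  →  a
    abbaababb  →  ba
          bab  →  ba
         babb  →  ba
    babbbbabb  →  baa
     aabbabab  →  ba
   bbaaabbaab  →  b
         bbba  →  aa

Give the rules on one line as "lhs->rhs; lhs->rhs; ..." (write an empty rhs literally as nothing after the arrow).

aaa->; ab->a; bb->a

  | baaabbaab => bbbaab => abaab => aaab => b
  | baabaaaaba => baaaaaaba => baaaba => bba => aa
  | aaabbaaa => bbaaa => aaaa => a
  | abbaababb => abaababb => aaababb => babb => bab => ba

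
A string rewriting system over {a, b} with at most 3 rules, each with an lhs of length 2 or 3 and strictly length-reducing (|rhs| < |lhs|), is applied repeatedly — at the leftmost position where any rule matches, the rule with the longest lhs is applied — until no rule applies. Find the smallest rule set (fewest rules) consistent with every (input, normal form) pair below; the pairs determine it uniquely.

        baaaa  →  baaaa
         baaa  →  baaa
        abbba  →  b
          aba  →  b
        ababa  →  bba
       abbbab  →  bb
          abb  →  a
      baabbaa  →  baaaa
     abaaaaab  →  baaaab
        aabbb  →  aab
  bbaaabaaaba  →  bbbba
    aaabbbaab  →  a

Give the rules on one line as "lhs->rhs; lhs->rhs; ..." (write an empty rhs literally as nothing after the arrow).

aba->b; abb->a

  | baaaa
  | baaa
  | abbba => aba => b
  | aba => b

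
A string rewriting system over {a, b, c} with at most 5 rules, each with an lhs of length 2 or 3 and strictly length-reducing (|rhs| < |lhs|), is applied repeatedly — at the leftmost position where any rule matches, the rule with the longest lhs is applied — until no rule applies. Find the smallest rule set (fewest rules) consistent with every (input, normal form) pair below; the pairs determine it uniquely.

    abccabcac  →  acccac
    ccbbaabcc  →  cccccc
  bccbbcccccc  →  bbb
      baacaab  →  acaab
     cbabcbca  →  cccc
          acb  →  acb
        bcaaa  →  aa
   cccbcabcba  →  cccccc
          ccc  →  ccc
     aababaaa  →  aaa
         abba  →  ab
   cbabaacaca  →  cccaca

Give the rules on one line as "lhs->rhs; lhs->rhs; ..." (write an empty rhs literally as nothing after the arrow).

aac->ab; ba->; bab->cc; bc->b

  | abccabcac => abcabcac => ababcac => acccac
  | ccbbaabcc => ccbabcc => cccccc
  | bccbbcccccc => bcbbcccccc => bbbcccccc => bbbccccc => bbbcccc => bbbccc => bbbcc => bbbc => bbb
  | baacaab => acaab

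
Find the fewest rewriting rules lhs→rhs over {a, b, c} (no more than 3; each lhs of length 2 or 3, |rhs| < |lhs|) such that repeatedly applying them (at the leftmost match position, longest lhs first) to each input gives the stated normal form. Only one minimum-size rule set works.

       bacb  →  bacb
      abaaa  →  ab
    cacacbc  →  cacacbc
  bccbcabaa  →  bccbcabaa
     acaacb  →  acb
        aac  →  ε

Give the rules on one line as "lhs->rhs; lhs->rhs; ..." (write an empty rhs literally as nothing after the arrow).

  | bacb
  | abaaa => ab
  | cacacbc
  | bccbcabaa

aaa->; aac->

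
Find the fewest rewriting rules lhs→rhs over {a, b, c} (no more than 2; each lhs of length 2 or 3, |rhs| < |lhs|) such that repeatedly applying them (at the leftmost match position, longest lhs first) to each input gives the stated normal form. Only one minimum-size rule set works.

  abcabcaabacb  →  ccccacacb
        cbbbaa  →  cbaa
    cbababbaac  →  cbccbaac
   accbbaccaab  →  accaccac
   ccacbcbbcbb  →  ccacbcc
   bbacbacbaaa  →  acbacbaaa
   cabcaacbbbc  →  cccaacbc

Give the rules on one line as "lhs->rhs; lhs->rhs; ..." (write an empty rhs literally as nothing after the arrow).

  | abcabcaabacb => ccabcaabacb => ccccaabacb => ccccacacb
  | cbbbaa => cbaa
  | cbababbaac => cbcabbaac => cbccbaac
  | accbbaccaab => accaccaab => accaccac

ab->c; bb->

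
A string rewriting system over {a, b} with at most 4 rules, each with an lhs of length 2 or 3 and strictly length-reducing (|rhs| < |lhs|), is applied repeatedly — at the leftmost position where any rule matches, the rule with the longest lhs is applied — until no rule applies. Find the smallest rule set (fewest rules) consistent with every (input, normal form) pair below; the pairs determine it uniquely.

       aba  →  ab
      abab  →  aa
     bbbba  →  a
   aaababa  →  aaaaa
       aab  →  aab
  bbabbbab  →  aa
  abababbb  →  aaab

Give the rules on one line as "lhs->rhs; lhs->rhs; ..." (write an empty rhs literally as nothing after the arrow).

  | aba => ab
  | abab => aa
  | bbbba => bba => a
  | aaababa => aaaaa

ba->b; bab->a; bb->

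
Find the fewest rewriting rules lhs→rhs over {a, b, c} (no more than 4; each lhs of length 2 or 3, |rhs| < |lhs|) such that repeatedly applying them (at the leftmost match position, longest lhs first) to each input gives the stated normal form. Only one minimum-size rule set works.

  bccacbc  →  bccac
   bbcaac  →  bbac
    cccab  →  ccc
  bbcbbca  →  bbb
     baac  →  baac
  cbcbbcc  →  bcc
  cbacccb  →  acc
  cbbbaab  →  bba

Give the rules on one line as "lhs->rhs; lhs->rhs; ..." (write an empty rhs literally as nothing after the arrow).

  | bccacbc => bccac
  | bbcaac => bbac
  | cccab => ccc
  | bbcbbca => bbbca => bbb

ab->; bca->b; cb->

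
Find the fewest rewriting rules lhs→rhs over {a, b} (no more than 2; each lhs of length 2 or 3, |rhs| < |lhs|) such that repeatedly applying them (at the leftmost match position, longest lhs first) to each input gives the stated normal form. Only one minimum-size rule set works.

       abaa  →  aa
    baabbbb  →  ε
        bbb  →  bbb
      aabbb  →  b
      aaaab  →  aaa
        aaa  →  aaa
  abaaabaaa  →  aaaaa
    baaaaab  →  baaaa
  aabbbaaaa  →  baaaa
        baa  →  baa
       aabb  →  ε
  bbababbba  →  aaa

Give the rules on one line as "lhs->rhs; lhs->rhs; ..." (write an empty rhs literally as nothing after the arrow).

ab->; bab->aa

  | abaa => aa
  | baabbbb => babbb => aabb => ab => ε
  | bbb
  | aabbb => abb => b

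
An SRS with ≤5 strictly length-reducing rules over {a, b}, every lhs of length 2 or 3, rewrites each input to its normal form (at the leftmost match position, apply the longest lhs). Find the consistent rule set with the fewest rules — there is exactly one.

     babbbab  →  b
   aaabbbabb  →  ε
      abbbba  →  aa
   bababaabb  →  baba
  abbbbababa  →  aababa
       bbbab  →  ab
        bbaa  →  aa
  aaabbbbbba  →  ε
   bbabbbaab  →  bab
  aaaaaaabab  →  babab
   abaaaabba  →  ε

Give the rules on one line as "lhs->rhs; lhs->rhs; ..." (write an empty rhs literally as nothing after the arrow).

  | babbbab => babbab => baab => b
  | aaabbbabb => babbbabb => babbabb => baabb => bb => ε
  | abbbba => abbba => abba => aa
  | bababaabb => bababb => baba

aaa->ba; baa->; bb->; bbb->bb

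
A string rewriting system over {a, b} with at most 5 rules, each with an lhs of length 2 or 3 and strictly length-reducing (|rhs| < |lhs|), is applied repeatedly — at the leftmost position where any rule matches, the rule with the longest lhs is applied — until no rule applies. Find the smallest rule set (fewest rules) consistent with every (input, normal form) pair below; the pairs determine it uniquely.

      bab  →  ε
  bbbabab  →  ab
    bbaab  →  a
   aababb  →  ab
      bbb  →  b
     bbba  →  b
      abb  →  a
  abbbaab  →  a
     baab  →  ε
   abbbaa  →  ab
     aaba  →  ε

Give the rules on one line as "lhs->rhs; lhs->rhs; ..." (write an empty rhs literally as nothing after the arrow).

aa->; aab->a; ba->b; bb->

  | bab => bb => ε
  | bbbabab => babab => bbab => ab
  | bbaab => aab => a
  | aababb => aabb => ab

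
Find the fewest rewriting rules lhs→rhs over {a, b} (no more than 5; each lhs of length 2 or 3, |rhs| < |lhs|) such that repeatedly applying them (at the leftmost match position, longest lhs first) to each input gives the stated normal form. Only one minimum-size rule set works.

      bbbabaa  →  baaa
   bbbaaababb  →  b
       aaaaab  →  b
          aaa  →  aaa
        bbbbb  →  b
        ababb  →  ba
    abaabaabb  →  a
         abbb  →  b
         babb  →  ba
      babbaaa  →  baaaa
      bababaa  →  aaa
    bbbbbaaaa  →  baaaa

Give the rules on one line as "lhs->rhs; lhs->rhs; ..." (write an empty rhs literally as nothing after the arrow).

  | bbbabaa => ababaa => babaa => baaa
  | bbbaaababb => abaaababb => baaababb => bababb => baabb => bbb => ab => b
  | aaaaab => aaab => ab => b
  | aaa

aab->b; ab->b; bab->ba; bb->a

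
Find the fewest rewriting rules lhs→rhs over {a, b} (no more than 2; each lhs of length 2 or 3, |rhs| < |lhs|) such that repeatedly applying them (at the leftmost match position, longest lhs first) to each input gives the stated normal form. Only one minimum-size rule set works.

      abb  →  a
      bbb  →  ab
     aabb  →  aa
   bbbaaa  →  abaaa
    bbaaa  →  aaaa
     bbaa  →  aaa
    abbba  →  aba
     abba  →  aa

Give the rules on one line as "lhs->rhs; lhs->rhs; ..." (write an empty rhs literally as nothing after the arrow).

abb->a; bb->a

  | abb => a
  | bbb => ab
  | aabb => aa
  | bbbaaa => abaaa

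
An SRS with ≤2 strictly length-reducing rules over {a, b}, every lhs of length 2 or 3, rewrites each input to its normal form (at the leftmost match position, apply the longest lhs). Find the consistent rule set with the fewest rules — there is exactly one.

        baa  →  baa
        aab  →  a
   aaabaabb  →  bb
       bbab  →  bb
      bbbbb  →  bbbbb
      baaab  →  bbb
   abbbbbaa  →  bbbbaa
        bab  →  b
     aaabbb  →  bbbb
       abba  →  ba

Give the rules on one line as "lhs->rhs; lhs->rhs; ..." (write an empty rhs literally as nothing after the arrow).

  | baa
  | aab => a
  | aaabaabb => bbaabb => bbab => bb
  | bbab => bb

aaa->b; ab->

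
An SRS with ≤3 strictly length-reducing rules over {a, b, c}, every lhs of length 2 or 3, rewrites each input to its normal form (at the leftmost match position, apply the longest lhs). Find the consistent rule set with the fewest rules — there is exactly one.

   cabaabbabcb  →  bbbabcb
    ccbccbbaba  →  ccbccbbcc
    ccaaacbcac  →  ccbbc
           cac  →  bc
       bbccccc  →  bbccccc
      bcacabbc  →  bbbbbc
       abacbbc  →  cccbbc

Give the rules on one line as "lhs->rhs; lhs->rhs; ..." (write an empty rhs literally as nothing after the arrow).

aba->cc; baa->; ca->b

  | cabaabbabcb => bbaabbabcb => bbbabcb
  | ccbccbbaba => ccbccbbcc
  | ccaaacbcac => cbaacbcac => ccbcac => ccbbc
  | cac => bc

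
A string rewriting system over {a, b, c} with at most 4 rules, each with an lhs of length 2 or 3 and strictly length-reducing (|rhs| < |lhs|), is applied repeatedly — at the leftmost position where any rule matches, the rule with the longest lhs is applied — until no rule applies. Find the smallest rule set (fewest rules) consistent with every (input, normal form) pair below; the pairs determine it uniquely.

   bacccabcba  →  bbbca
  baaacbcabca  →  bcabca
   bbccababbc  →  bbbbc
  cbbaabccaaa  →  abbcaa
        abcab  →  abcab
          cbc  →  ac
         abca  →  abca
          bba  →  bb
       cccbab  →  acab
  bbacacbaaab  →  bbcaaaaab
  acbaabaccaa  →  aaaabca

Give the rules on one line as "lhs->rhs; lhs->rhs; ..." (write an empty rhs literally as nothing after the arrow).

  | bacccabcba => bcccabcba => bccbcba => bbccba => bbbca
  | baaacbcabca => baacbcabca => bacbcabca => bcbcabca => bacabca => bcabca
  | bbccababbc => bbcbabbc => bbaabbc => bbabbc => bbbbc
  | cbbaabccaaa => abaabccaaa => ababccaaa => abbccaaa => abbcaa

ba->b; cb->a; cca->c; ccb->bc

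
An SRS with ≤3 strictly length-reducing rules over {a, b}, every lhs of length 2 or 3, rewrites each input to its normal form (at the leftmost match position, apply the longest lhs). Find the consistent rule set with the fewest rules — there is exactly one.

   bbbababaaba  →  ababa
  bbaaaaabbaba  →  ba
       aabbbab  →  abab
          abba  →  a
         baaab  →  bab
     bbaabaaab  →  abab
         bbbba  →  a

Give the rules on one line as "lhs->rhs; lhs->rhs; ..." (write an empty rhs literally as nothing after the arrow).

aa->; bb->a

  | bbbababaaba => abababaaba => abababba => ababaaa => ababa
  | bbaaaaabbaba => aaaaaabbaba => aaaabbaba => aabbaba => bbaba => aaba => ba
  | aabbbab => bbbab => abab
  | abba => aaa => a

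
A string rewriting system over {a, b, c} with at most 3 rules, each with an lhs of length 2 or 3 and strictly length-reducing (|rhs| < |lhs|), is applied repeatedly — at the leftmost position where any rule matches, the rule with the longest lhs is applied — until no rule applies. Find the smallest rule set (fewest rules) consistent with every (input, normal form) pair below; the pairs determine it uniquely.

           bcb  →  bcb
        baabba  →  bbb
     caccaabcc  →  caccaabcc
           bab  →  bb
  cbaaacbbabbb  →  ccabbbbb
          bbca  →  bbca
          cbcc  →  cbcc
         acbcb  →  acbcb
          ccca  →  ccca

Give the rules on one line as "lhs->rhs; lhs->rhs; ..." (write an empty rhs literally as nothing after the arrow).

  | bcb
  | baabba => babba => bbba => bbb
  | caccaabcc
  | bab => bb

ba->b; bac->ca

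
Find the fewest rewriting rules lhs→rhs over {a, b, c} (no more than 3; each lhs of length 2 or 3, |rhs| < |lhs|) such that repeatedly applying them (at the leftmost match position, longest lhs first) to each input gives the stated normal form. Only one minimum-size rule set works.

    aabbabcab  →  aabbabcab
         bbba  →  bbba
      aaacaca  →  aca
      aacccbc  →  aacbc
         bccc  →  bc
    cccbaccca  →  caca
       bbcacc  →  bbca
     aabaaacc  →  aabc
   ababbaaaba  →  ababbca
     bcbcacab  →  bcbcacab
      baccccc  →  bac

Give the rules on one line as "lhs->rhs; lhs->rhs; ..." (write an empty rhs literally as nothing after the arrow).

aaa->c; cba->ca; cc->

  | aabbabcab
  | bbba
  | aaacaca => ccaca => aca
  | aacccbc => aacbc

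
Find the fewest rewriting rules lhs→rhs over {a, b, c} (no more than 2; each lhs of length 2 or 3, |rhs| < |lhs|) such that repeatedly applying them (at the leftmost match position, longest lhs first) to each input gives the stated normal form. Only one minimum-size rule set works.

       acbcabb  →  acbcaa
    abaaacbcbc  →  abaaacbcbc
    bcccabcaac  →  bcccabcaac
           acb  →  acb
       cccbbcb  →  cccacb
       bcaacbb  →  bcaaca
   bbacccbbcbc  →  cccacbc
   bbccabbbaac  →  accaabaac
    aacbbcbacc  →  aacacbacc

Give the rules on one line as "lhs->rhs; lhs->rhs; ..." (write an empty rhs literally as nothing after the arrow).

bb->a; bba->

  | acbcabb => acbcaa
  | abaaacbcbc
  | bcccabcaac
  | acb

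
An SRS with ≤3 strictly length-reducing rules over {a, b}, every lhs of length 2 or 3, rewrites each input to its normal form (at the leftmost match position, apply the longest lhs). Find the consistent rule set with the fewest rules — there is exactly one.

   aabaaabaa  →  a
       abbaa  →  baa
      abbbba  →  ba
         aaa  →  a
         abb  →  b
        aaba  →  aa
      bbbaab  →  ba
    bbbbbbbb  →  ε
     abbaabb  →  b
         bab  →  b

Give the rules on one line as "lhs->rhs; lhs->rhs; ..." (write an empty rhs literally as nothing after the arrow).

aaa->a; ab->; bb->

  | aabaaabaa => aaaabaa => aabaa => aaa => a
  | abbaa => baa
  | abbbba => bbba => ba
  | aaa => a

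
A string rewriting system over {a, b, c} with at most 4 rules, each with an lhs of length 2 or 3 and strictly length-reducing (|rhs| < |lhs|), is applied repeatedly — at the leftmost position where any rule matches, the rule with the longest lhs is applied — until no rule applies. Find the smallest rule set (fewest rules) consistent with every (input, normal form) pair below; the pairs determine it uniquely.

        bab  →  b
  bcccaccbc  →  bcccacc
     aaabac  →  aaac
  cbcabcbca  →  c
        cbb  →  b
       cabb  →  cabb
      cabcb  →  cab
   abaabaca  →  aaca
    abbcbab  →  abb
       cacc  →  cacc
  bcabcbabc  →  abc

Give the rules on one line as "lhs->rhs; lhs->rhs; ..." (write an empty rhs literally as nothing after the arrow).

  | bab => b
  | bcccaccbc => bcccacc
  | aaabac => aaac
  | cbcabcbca => cabcbca => cabca => caa => c

ba->; bca->a; caa->c; cb->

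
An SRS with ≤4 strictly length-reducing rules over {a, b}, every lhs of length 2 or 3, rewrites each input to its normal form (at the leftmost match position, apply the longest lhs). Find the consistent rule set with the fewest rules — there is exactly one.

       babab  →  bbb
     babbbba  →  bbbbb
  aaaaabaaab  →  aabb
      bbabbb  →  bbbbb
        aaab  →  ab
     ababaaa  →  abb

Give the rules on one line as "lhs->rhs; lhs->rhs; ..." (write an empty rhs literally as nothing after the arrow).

aaa->a; ba->b; baa->ab

  | babab => bbab => bbb
  | babbbba => bbbbba => bbbbb
  | aaaaabaaab => aaabaaab => abaaab => aabab => aabb
  | bbabbb => bbbbb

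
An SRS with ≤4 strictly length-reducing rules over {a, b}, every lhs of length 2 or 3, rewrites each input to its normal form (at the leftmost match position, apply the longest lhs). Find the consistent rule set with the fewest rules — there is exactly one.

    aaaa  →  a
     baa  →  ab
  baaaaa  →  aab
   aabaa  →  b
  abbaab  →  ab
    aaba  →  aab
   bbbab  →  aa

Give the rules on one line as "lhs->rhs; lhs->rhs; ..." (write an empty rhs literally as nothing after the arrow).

  | aaaa => a
  | baa => ab
  | baaaaa => abaaa => aaba => aab
  | aabaa => aaab => b

aaa->; ba->b; baa->ab; bb->a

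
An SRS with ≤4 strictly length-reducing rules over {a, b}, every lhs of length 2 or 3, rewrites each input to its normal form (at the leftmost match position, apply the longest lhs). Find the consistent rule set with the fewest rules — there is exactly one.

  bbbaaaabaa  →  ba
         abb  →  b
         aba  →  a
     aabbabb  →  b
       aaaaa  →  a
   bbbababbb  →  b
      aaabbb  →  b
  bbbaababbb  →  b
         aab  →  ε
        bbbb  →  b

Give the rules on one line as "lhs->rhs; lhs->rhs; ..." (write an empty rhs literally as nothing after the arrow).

aa->a; ab->; bb->b

  | bbbaaaabaa => bbaaaabaa => baaaabaa => baaabaa => baabaa => babaa => baa => ba
  | abb => b
  | aba => a
  | aabbabb => abbabb => babb => bb => b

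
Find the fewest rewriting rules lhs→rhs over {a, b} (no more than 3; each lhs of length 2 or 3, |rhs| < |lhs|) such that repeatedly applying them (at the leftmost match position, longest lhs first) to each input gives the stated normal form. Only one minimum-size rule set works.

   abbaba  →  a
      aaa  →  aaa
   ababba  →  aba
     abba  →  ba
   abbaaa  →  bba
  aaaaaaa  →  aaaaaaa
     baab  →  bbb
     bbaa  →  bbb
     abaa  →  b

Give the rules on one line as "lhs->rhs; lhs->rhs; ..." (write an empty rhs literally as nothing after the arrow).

abb->b; baa->bb; bab->

  | abbaba => baba => a
  | aaa
  | ababba => aba
  | abba => ba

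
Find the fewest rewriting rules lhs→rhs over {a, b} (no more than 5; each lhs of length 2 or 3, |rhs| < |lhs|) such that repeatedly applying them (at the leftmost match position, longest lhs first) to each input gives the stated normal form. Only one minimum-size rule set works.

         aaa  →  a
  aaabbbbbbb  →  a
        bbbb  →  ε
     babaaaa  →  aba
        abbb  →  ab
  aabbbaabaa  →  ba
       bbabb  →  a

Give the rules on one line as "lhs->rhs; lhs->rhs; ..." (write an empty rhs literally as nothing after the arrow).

  | aaa => aa => a
  | aaabbbbbbb => aabbbbbbb => babbbbbb => abbbbbb => abbbb => abb => a
  | bbbb => bb => ε
  | babaaaa => abaaaa => abaaa => abaa => aba

aa->a; aab->ba; bab->ab; bb->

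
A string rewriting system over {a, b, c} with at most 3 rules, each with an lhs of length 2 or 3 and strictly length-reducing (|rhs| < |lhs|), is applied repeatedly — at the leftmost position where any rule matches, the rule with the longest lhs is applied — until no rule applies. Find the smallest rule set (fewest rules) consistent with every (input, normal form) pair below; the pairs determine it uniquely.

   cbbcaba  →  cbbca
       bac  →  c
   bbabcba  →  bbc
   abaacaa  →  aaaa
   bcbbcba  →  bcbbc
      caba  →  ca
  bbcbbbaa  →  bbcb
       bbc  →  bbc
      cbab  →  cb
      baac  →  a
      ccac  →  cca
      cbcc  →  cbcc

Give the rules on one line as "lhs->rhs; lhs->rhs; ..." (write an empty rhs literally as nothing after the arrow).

  | cbbcaba => cbbca
  | bac => c
  | bbabcba => bbcba => bbc
  | abaacaa => aacaa => aaaa

ac->a; ba->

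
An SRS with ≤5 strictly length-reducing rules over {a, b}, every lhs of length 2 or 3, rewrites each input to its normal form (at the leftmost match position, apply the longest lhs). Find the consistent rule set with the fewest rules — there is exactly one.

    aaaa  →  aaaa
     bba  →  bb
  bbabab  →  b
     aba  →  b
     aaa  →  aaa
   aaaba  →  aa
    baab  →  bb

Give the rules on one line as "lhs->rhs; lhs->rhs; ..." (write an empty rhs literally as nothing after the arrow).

aab->; ab->b; ba->b; bbb->

  | aaaa
  | bba => bb
  | bbabab => bbbab => ab => b
  | aba => ba => b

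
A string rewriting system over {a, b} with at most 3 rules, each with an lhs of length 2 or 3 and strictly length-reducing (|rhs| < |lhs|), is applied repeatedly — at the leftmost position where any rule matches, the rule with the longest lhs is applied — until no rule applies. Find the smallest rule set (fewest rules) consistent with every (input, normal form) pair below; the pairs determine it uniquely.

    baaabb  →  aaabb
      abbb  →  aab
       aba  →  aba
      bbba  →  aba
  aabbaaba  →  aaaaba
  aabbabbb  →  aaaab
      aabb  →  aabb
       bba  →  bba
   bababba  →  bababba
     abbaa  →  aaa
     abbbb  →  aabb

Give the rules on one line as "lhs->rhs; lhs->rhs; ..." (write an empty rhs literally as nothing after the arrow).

  | baaabb => aaabb
  | abbb => aab
  | aba
  | bbba => aba

baa->aa; bbb->ab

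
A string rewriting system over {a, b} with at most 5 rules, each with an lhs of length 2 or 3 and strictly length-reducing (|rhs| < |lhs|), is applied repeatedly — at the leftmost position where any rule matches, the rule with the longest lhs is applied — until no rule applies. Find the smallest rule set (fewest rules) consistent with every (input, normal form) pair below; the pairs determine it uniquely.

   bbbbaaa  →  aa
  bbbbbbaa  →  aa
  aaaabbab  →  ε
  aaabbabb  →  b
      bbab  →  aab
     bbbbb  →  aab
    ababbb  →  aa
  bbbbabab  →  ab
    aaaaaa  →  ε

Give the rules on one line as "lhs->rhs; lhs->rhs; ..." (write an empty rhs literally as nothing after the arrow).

  | bbbbaaa => abbaaa => aaaaa => baaa => aa
  | bbbbbbaa => abbbbaa => aabbaa => aaaaa => baaa => aa
  | aaaabbab => baabbab => abbab => aaab => bab => ε
  | aaabbabb => babbabb => babb => b

aaa->ba; ba->; bab->; bb->a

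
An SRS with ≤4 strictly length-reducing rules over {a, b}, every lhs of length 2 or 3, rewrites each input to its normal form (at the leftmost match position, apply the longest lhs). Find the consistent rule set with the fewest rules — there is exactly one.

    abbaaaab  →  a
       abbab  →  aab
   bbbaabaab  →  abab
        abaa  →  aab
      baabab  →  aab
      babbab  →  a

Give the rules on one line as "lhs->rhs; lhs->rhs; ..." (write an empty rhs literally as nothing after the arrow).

aaa->b; abb->a; baa->ab; bbb->bb

  | abbaaaab => aaaaab => baab => abb => a
  | abbab => aab
  | bbbaabaab => bbaabaab => babbaab => baaab => abab
  | abaa => aab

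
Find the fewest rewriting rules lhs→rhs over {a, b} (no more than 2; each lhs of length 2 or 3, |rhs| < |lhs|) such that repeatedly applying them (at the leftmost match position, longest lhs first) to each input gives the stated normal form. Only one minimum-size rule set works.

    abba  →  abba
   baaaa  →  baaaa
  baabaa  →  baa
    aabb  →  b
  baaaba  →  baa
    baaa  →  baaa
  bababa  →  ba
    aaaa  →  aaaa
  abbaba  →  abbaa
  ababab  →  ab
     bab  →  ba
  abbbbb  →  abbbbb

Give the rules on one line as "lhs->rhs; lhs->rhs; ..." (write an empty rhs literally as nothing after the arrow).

aab->; bab->ba

  | abba
  | baaaa
  | baabaa => baa
  | aabb => b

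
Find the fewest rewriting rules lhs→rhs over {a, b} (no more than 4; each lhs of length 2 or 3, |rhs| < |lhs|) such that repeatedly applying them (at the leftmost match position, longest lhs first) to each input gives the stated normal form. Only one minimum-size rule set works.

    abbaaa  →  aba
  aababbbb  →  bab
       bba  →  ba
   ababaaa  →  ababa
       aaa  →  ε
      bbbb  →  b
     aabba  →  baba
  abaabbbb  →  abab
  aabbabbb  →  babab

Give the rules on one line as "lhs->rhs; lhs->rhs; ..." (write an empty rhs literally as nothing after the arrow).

  | abbaaa => abaaa => abaa => aba
  | aababbbb => baabbbb => babbbb => babbb => babb => bab
  | bba => ba
  | ababaaa => ababaa => ababa

aaa->; aab->ba; baa->ba; bb->b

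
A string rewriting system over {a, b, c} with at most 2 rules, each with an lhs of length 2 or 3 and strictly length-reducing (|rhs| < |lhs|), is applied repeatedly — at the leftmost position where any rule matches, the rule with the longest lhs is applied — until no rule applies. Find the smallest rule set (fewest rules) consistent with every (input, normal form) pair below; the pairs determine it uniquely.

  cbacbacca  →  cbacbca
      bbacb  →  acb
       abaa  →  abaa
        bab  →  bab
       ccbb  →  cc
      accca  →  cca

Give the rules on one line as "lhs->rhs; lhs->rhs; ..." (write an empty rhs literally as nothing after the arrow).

  | cbacbacca => cbacbca
  | bbacb => acb
  | abaa
  | bab

acc->c; bb->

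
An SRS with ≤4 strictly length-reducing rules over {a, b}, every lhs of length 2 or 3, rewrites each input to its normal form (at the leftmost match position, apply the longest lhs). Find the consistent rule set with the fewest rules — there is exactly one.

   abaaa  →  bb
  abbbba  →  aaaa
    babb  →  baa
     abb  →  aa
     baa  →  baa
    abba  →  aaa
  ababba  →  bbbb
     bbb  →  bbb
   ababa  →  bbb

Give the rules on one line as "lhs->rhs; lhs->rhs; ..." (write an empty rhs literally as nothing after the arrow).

aba->bb; abb->aa; bba->bb

  | abaaa => bbaa => bba => bb
  | abbbba => aabba => aaaa
  | babb => baa
  | abb => aa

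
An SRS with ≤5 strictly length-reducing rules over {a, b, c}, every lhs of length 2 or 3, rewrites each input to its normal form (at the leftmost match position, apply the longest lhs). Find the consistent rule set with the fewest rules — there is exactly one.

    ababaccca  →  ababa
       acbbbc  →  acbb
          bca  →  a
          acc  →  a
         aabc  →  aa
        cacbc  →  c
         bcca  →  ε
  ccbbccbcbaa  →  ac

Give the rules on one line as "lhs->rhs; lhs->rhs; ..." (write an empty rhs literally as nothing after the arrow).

  | ababaccca => ababaca => ababa
  | acbbbc => acbb
  | bca => a
  | acc => a

baa->ac; bc->; ca->; cc->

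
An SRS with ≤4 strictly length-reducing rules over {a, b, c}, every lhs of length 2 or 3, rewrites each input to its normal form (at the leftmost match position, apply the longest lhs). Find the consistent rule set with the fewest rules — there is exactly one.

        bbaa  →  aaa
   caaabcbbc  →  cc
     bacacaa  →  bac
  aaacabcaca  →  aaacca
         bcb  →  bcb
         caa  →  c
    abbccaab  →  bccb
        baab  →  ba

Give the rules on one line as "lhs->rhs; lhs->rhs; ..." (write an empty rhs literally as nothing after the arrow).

  | bbaa => aaa
  | caaabcbbc => cabcbbc => ccbbc => ccac => cc
  | bacacaa => bacaa => bac
  | aaacabcaca => aaaccaca => aaacca

ab->; bb->a; caa->c; cac->c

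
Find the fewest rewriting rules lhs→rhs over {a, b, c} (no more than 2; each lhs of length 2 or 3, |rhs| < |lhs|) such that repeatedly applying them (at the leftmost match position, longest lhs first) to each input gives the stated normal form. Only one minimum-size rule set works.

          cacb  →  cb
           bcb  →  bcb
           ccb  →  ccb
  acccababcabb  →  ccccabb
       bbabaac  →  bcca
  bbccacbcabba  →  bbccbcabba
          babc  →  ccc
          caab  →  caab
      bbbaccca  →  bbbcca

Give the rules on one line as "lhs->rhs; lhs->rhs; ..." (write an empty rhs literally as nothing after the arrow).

ac->; bab->cc

  | cacb => cb
  | bcb
  | ccb
  | acccababcabb => ccababcabb => ccacccabb => ccccabb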